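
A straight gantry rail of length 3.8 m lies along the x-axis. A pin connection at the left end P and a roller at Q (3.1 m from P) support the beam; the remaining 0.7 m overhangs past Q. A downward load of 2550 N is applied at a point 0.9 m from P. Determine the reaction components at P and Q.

P_x = 0, P_y = 1810 N, Q_y = 740.3 N

Moments about P: Q_y·3.1 − 2550·0.9 = 0 → Q_y = 2295/3.1 = 740.323 ≈ 740.3 N.
ΣF_y = 0: P_y + 740.323 − 2550 = 0 → P_y = 1810 N.
ΣF_x = 0: no horizontal applied forces, so P_x = 0.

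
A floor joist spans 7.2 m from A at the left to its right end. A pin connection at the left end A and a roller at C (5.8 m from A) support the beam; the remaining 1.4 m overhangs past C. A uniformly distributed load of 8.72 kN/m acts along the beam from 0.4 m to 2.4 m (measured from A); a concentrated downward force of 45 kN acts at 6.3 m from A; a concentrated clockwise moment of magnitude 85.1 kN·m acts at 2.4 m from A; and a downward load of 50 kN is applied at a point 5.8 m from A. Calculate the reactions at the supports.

Resultant of the distributed load: 8.72 × 2 = 17.44 kN at 1.4 m from A.
Taking moments about A: C_y·5.8 − (8.72·2)·1.4 − 45·6.3 − 85.1 − 50·5.8 = 0 → C_y = 683.016/5.8 = 117.761 ≈ 117.8 kN.
ΣF_y = 0: A_y + 117.761 − 8.72·2 − 45 − 50 = 0 → A_y = -5.321 kN.
ΣF_x = 0: no horizontal applied forces, so A_x = 0.

A_x = 0, A_y = -5.321 kN, C_y = 117.8 kN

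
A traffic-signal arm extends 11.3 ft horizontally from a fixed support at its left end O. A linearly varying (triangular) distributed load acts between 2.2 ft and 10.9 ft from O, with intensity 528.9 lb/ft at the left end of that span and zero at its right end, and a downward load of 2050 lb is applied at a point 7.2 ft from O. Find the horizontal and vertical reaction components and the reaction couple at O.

Resultant of the triangular load: ½ × 528.9 × 8.7 = 2300.715 lb, acting at 5.1 ft from O (one-third of the span from the peak).
ΣF_x = 0: O_x = 0.
ΣF_y = 0: O_y − ½·528.9·8.7 − 2050 = 0 → O_y = 4351 lb.
ΣM about O: M_O − (½·528.9·8.7)·5.1 − 2050·7.2 = 0 → M_O = 26490 lb·ft.

O_x = 0, O_y = 4351 lb, M_O = 26490 lb·ft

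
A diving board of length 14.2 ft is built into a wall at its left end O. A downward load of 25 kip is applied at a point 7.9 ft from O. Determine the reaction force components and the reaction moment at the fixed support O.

O_x = 0, O_y = 25.00 kip, M_O = 197.5 kip·ft

ΣF_x = 0: O_x = 0.
ΣF_y = 0: O_y − 25 = 0 → O_y = 25.00 kip.
ΣM about O: M_O − 25·7.9 = 0 → M_O = 197.5 kip·ft.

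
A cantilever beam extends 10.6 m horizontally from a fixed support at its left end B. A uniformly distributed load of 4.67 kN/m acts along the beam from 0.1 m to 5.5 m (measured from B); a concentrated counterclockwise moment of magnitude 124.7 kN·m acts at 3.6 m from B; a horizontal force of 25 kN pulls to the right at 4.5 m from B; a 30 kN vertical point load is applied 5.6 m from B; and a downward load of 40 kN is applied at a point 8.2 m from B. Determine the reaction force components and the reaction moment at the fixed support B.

Resultant of the distributed load: 4.67 × 5.4 = 25.218 kN at 2.8 m from B.
ΣF_x = 0: B_x + 25 = 0 → B_x = -25.00 kN.
ΣF_y = 0: B_y − 4.67·5.4 − 30 − 40 = 0 → B_y = 95.22 kN.
ΣM about B: M_B − (4.67·5.4)·2.8 + 124.7 − 30·5.6 − 40·8.2 = 0 → M_B = 441.9 kN·m.

B_x = -25.00 kN, B_y = 95.22 kN, M_B = 441.9 kN·m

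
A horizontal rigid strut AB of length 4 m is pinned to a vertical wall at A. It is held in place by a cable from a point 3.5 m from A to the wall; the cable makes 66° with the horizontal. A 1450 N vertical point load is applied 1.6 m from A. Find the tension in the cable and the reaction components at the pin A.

T = 725.6 N, A_x = 295.1 N, A_y = 787.1 N

ΣM about A: T·sin66°·3.5 − 1450·1.6 = 0 → T = 2320/(3.5·0.913545) = 725.588 ≈ 725.6 N.
ΣF_x = 0: A_x − T·cos66° = 0 → A_x = 725.588 × 0.406737 = 295.1 N.
ΣF_y = 0: A_y + T·sin66° − 1450 = 0 → A_y = 1450 − 725.588 × 0.913545 = 787.1 N.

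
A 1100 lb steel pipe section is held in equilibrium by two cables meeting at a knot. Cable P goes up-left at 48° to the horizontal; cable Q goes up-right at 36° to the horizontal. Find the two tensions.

ΣF_x = 0: −T_P·cos48° + T_Q·cos36° = 0 → T_Q = 0.827091·T_P.
ΣF_y = 0: T_P·sin48° + T_Q·sin36° = 1100.
Substitute: T_P·(0.743145 + 0.827091·0.587785) = 1100 → T_P = 894.821 ≈ 894.8 lb.
Then T_Q = 0.827091 × 894.821 = 740.1 lb.

T_P = 894.8 lb, T_Q = 740.1 lb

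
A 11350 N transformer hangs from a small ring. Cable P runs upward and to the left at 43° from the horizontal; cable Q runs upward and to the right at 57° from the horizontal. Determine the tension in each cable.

ΣF_x = 0: −T_P·cos43° + T_Q·cos57° = 0 → T_Q = 1.34282·T_P.
ΣF_y = 0: T_P·sin43° + T_Q·sin57° = 11350.
Substitute: T_P·(0.681998 + 1.34282·0.838671) = 11350 → T_P = 6277.02 ≈ 6277 N.
Then T_Q = 1.34282 × 6277.02 = 8429 N.

T_P = 6277 N, T_Q = 8429 N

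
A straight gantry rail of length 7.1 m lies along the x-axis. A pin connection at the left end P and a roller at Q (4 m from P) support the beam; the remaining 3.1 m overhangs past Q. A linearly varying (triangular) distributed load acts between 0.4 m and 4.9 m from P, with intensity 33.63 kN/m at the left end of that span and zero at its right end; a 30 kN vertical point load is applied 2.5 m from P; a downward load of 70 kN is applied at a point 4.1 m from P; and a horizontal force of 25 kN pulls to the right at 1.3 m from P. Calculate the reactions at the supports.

Resultant of the triangular load: ½ × 33.63 × 4.5 = 75.6675 kN, acting at 1.9 m from P (one-third of the span from the peak).
Moments about P: Q_y·4 − (½·33.63·4.5)·1.9 − 30·2.5 − 70·4.1 = 0 → Q_y = 505.76825/4 = 126.442 ≈ 126.4 kN.
ΣF_y = 0: P_y + 126.442 − ½·33.63·4.5 − 30 − 70 = 0 → P_y = 49.23 kN.
ΣF_x = 0: P_x + 25 = 0 → P_x = -25.00 kN.

P_x = -25.00 kN, P_y = 49.23 kN, Q_y = 126.4 kN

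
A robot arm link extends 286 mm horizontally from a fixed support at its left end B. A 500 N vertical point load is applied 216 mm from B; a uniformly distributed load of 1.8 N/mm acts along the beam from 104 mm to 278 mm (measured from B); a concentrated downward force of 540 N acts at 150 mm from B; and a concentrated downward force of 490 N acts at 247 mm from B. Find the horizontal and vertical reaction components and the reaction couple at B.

B_x = 0, B_y = 1843 N, M_B = 369900 N·mm

Resultant of the distributed load: 1.8 × 174 = 313.2 N at 191 mm from B.
ΣF_x = 0: B_x = 0.
ΣF_y = 0: B_y − 500 − 1.8·174 − 540 − 490 = 0 → B_y = 1843 N.
ΣM about B: M_B − 500·216 − (1.8·174)·191 − 540·150 − 490·247 = 0 → M_B = 369900 N·mm.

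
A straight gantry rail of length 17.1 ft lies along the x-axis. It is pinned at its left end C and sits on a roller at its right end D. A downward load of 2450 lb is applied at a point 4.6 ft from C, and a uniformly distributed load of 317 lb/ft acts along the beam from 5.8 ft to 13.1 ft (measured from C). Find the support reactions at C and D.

C_x = 0, C_y = 2826 lb, D_y = 1938 lb

Resultant of the distributed load: 317 × 7.3 = 2314.1 lb at 9.45 ft from C.
ΣM about C: D_y·17.1 − 2450·4.6 − (317·7.3)·9.45 = 0 → D_y = 33138.245/17.1 = 1937.91 ≈ 1938 lb.
ΣF_y = 0: C_y + 1937.91 − 2450 − 317·7.3 = 0 → C_y = 2826 lb.
ΣF_x = 0: no horizontal applied forces, so C_x = 0.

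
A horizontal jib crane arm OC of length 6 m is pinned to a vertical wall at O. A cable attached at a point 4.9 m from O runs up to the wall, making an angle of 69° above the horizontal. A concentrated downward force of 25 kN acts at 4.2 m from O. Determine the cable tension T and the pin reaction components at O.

T = 22.95 kN, O_x = 8.226 kN, O_y = 3.571 kN

ΣM about O: T·sin69°·4.9 − 25·4.2 = 0 → T = 105/(4.9·0.93358) = 22.9531 ≈ 22.95 kN.
ΣF_x = 0: O_x − T·cos69° = 0 → O_x = 22.9531 × 0.358368 = 8.226 kN.
ΣF_y = 0: O_y + T·sin69° − 25 = 0 → O_y = 25 − 22.9531 × 0.93358 = 3.571 kN.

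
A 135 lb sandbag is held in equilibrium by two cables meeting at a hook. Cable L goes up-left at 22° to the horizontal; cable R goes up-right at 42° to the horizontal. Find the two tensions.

T_L = 111.6 lb, T_R = 139.3 lb

ΣF_x = 0: −T_L·cos22° + T_R·cos42° = 0 → T_R = 1.24765·T_L.
ΣF_y = 0: T_L·sin22° + T_R·sin42° = 135.
Substitute: T_L·(0.374607 + 1.24765·0.669131) = 135 → T_L = 111.621 ≈ 111.6 lb.
Then T_R = 1.24765 × 111.621 = 139.3 lb.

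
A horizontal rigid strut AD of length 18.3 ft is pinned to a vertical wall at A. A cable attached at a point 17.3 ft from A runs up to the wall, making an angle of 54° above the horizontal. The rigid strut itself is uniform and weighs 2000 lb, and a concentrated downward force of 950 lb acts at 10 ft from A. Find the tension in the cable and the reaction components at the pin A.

T = 1986 lb, A_x = 1168 lb, A_y = 1343 lb

ΣM about A: T·sin54°·17.3 − 2000·9.15 − 950·10 = 0 → T = 27800/(17.3·0.809017) = 1986.28 ≈ 1986 lb.
ΣF_x = 0: A_x − T·cos54° = 0 → A_x = 1986.28 × 0.587785 = 1168 lb.
ΣF_y = 0: A_y + T·sin54° − 2000 − 950 = 0 → A_y = 2950 − 1986.28 × 0.809017 = 1343 lb.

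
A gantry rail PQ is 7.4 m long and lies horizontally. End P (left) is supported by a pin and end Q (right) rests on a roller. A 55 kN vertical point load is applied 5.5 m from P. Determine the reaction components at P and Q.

P_x = 0, P_y = 14.12 kN, Q_y = 40.88 kN

ΣM about P: Q_y·7.4 − 55·5.5 = 0 → Q_y = 302.5/7.4 = 40.8784 ≈ 40.88 kN.
ΣF_y = 0: P_y + 40.8784 − 55 = 0 → P_y = 14.12 kN.
ΣF_x = 0: no horizontal applied forces, so P_x = 0.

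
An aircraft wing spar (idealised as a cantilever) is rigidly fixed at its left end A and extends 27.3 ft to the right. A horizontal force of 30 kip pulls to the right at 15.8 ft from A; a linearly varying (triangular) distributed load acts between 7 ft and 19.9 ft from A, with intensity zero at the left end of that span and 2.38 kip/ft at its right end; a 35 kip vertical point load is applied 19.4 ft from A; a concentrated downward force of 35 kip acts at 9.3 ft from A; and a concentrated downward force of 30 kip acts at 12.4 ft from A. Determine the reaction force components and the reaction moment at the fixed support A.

Resultant of the triangular load: ½ × 2.38 × 12.9 = 15.351 kip, acting at 15.6 ft from A (one-third of the span from the peak).
ΣF_x = 0: A_x + 30 = 0 → A_x = -30.00 kip.
ΣF_y = 0: A_y − ½·2.38·12.9 − 35 − 35 − 30 = 0 → A_y = 115.4 kip.
ΣM about A: M_A − (½·2.38·12.9)·15.6 − 35·19.4 − 35·9.3 − 30·12.4 = 0 → M_A = 1616 kip·ft.

A_x = -30.00 kip, A_y = 115.4 kip, M_A = 1616 kip·ft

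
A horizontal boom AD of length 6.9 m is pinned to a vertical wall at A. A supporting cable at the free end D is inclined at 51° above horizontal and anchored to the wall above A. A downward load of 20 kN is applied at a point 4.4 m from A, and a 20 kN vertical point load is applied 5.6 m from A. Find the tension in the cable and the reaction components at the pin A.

T = 37.30 kN, A_x = 23.47 kN, A_y = 11.01 kN

ΣM about A: T·sin51°·6.9 − 20·4.4 − 20·5.6 = 0 → T = 200/(6.9·0.777146) = 37.2974 ≈ 37.30 kN.
ΣF_x = 0: A_x − T·cos51° = 0 → A_x = 37.2974 × 0.62932 = 23.47 kN.
ΣF_y = 0: A_y + T·sin51° − 20 − 20 = 0 → A_y = 40 − 37.2974 × 0.777146 = 11.01 kN.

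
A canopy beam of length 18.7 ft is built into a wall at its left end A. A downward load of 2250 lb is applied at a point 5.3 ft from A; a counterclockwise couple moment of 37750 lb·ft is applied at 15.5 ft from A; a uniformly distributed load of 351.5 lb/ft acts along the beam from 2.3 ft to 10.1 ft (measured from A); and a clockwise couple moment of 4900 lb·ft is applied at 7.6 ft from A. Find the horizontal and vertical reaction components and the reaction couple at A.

Resultant of the distributed load: 351.5 × 7.8 = 2741.7 lb at 6.2 ft from A.
ΣF_x = 0: A_x = 0.
ΣF_y = 0: A_y − 2250 − 351.5·7.8 = 0 → A_y = 4992 lb.
ΣM about A: M_A − 2250·5.3 + 37750 − (351.5·7.8)·6.2 − 4900 = 0 → M_A = -3926 lb·ft.

A_x = 0, A_y = 4992 lb, M_A = -3926 lb·ft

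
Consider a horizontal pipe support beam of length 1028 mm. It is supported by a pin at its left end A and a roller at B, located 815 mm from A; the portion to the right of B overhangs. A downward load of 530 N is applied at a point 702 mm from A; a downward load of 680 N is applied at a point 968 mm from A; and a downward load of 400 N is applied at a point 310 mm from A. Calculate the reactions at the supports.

A_x = 0, A_y = 193.7 N, B_y = 1416 N

Moments about A: B_y·815 − 530·702 − 680·968 − 400·310 = 0 → B_y = 1154300/815 = 1416.32 ≈ 1416 N.
ΣF_y = 0: A_y + 1416.32 − 530 − 680 − 400 = 0 → A_y = 193.7 N.
ΣF_x = 0: no horizontal applied forces, so A_x = 0.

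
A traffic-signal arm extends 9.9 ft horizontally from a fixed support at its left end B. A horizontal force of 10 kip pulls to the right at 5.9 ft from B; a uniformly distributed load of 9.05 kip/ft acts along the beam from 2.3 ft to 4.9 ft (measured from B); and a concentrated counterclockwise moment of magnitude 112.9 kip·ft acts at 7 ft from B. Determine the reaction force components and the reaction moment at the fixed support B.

B_x = -10.00 kip, B_y = 23.53 kip, M_B = -28.19 kip·ft

Resultant of the distributed load: 9.05 × 2.6 = 23.53 kip at 3.6 ft from B.
ΣF_x = 0: B_x + 10 = 0 → B_x = -10.00 kip.
ΣF_y = 0: B_y − 9.05·2.6 = 0 → B_y = 23.53 kip.
ΣM about B: M_B − (9.05·2.6)·3.6 + 112.9 = 0 → M_B = -28.19 kip·ft.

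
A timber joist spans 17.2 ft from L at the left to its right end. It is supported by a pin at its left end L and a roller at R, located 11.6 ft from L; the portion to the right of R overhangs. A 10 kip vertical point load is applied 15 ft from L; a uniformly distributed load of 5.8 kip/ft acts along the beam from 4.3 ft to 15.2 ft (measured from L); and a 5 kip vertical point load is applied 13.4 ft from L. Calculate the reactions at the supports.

Resultant of the distributed load: 5.8 × 10.9 = 63.22 kip at 9.75 ft from L.
Moments about L: R_y·11.6 − 10·15 − (5.8·10.9)·9.75 − 5·13.4 = 0 → R_y = 833.395/11.6 = 71.8444 ≈ 71.84 kip.
ΣF_y = 0: L_y + 71.8444 − 10 − 5.8·10.9 − 5 = 0 → L_y = 6.376 kip.
ΣF_x = 0: no horizontal applied forces, so L_x = 0.

L_x = 0, L_y = 6.376 kip, R_y = 71.84 kip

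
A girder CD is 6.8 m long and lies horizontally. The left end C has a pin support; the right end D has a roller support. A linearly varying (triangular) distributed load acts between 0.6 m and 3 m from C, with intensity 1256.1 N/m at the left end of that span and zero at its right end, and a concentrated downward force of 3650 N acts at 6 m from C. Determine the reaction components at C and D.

C_x = 0, C_y = 1626 N, D_y = 3531 N

Resultant of the triangular load: ½ × 1256.1 × 2.4 = 1507.32 N, acting at 1.4 m from C (one-third of the span from the peak).
ΣM about C: D_y·6.8 − (½·1256.1·2.4)·1.4 − 3650·6 = 0 → D_y = 24010.248/6.8 = 3530.92 ≈ 3531 N.
ΣF_y = 0: C_y + 3530.92 − ½·1256.1·2.4 − 3650 = 0 → C_y = 1626 N.
ΣF_x = 0: no horizontal applied forces, so C_x = 0.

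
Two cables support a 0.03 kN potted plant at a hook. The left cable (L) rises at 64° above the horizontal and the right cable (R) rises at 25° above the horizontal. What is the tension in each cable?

T_L = 0.02719 kN, T_R = 0.01315 kN

ΣF_x = 0: −T_L·cos64° + T_R·cos25° = 0 → T_R = 0.483689·T_L.
ΣF_y = 0: T_L·sin64° + T_R·sin25° = 0.03.
Substitute: T_L·(0.898794 + 0.483689·0.422618) = 0.03 → T_L = 0.0271934 ≈ 0.02719 kN.
Then T_R = 0.483689 × 0.0271934 = 0.01315 kN.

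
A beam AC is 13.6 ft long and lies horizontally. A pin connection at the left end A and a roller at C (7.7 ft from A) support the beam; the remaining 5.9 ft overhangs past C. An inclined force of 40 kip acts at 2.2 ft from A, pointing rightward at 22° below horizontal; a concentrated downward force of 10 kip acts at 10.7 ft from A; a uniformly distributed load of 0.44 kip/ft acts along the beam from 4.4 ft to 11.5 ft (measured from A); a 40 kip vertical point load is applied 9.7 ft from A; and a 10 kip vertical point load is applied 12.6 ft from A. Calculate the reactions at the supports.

Resultant of the distributed load: 0.44 × 7.1 = 3.124 kip at 7.95 ft from A.
Taking moments about A: C_y·7.7 − 40·sin22°·2.2 − 10·10.7 − (0.44·7.1)·7.95 − 40·9.7 − 10·12.6 = 0 → C_y = 678.801/7.7 = 88.156 ≈ 88.16 kip.
ΣF_y = 0: A_y + 88.156 − 40·sin22° − 10 − 0.44·7.1 − 40 − 10 = 0 → A_y = -10.05 kip.
ΣF_x = 0: A_x + 40·cos22° = 0 → A_x = -37.09 kip.

A_x = -37.09 kip, A_y = -10.05 kip, C_y = 88.16 kip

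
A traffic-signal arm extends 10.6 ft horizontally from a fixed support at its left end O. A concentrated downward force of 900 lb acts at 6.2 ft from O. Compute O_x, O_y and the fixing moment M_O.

O_x = 0, O_y = 900.0 lb, M_O = 5580 lb·ft

ΣF_x = 0: O_x = 0.
ΣF_y = 0: O_y − 900 = 0 → O_y = 900.0 lb.
ΣM about O: M_O − 900·6.2 = 0 → M_O = 5580 lb·ft.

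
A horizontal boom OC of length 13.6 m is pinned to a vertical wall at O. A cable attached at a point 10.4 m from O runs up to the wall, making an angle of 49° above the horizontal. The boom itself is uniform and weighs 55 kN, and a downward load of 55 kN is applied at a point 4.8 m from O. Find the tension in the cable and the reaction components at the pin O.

ΣM about O: T·sin49°·10.4 − 55·6.8 − 55·4.8 = 0 → T = 638/(10.4·0.75471) = 81.2844 ≈ 81.28 kN.
ΣF_x = 0: O_x − T·cos49° = 0 → O_x = 81.2844 × 0.656059 = 53.33 kN.
ΣF_y = 0: O_y + T·sin49° − 55 − 55 = 0 → O_y = 110 − 81.2844 × 0.75471 = 48.65 kN.

T = 81.28 kN, O_x = 53.33 kN, O_y = 48.65 kN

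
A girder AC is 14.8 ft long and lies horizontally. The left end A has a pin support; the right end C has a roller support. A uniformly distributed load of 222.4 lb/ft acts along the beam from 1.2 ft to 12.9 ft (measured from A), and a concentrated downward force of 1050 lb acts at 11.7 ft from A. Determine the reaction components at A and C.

Resultant of the distributed load: 222.4 × 11.7 = 2602.08 lb at 7.05 ft from A.
ΣM about A: C_y·14.8 − (222.4·11.7)·7.05 − 1050·11.7 = 0 → C_y = 30629.664/14.8 = 2069.57 ≈ 2070 lb.
ΣF_y = 0: A_y + 2069.57 − 222.4·11.7 − 1050 = 0 → A_y = 1583 lb.
ΣF_x = 0: no horizontal applied forces, so A_x = 0.

A_x = 0, A_y = 1583 lb, C_y = 2070 lb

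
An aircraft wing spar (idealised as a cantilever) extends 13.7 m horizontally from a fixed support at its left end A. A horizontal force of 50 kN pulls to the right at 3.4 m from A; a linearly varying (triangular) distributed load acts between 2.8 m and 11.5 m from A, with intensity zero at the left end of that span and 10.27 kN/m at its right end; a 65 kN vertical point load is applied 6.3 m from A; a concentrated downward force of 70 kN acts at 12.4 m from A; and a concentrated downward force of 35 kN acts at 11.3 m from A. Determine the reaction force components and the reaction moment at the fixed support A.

Resultant of the triangular load: ½ × 10.27 × 8.7 = 44.6745 kN, acting at 8.6 m from A (one-third of the span from the peak).
ΣF_x = 0: A_x + 50 = 0 → A_x = -50.00 kN.
ΣF_y = 0: A_y − ½·10.27·8.7 − 65 − 70 − 35 = 0 → A_y = 214.7 kN.
ΣM about A: M_A − (½·10.27·8.7)·8.6 − 65·6.3 − 70·12.4 − 35·11.3 = 0 → M_A = 2057 kN·m.

A_x = -50.00 kN, A_y = 214.7 kN, M_A = 2057 kN·m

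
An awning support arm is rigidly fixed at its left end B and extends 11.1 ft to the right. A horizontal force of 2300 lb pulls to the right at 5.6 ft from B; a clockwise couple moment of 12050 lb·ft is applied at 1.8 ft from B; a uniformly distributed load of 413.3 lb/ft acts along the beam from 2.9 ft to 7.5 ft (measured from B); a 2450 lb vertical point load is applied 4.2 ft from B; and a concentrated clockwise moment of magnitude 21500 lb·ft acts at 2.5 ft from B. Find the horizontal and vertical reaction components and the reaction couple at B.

Resultant of the distributed load: 413.3 × 4.6 = 1901.18 lb at 5.2 ft from B.
ΣF_x = 0: B_x + 2300 = 0 → B_x = -2300 lb.
ΣF_y = 0: B_y − 413.3·4.6 − 2450 = 0 → B_y = 4351 lb.
ΣM about B: M_B − 12050 − (413.3·4.6)·5.2 − 2450·4.2 − 21500 = 0 → M_B = 53730 lb·ft.

B_x = -2300 lb, B_y = 4351 lb, M_B = 53730 lb·ft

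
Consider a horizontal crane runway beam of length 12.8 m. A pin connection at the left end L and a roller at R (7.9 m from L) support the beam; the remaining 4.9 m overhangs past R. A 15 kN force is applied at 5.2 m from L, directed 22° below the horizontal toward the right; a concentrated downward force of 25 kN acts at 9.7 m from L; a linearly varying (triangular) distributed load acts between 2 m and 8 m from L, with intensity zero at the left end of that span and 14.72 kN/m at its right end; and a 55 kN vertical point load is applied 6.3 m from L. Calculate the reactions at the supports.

L_x = -13.91 kN, L_y = 17.98 kN, R_y = 111.8 kN

Resultant of the triangular load: ½ × 14.72 × 6 = 44.16 kN, acting at 6 m from L (one-third of the span from the peak).
Taking moments about L: R_y·7.9 − 15·sin22°·5.2 − 25·9.7 − (½·14.72·6)·6 − 55·6.3 = 0 → R_y = 883.179/7.9 = 111.795 ≈ 111.8 kN.
ΣF_y = 0: L_y + 111.795 − 15·sin22° − 25 − ½·14.72·6 − 55 = 0 → L_y = 17.98 kN.
ΣF_x = 0: L_x + 15·cos22° = 0 → L_x = -13.91 kN.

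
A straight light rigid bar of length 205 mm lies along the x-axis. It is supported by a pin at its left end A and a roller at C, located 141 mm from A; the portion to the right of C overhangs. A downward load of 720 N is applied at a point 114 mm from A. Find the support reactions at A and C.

Taking moments about A: C_y·141 − 720·114 = 0 → C_y = 82080/141 = 582.128 ≈ 582.1 N.
ΣF_y = 0: A_y + 582.128 − 720 = 0 → A_y = 137.9 N.
ΣF_x = 0: no horizontal applied forces, so A_x = 0.

A_x = 0, A_y = 137.9 N, C_y = 582.1 N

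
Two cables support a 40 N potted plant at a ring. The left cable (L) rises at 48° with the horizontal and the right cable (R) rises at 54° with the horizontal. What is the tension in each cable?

ΣF_x = 0: −T_L·cos48° + T_R·cos54° = 0 → T_R = 1.13839·T_L.
ΣF_y = 0: T_L·sin48° + T_R·sin54° = 40.
Substitute: T_L·(0.743145 + 1.13839·0.809017) = 40 → T_L = 24.0367 ≈ 24.04 N.
Then T_R = 1.13839 × 24.0367 = 27.36 N.

T_L = 24.04 N, T_R = 27.36 N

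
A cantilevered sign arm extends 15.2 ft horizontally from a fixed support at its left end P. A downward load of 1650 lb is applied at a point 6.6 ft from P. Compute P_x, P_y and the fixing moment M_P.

ΣF_x = 0: P_x = 0.
ΣF_y = 0: P_y − 1650 = 0 → P_y = 1650 lb.
ΣM about P: M_P − 1650·6.6 = 0 → M_P = 10890 lb·ft.

P_x = 0, P_y = 1650 lb, M_P = 10890 lb·ft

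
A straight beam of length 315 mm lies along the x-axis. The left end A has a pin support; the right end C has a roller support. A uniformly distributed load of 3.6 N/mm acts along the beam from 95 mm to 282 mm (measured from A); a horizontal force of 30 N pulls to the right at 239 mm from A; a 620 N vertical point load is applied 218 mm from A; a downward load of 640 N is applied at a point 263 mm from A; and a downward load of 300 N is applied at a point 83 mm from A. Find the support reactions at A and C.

A_x = -30.00 N, A_y = 787.9 N, C_y = 1445 N

Resultant of the distributed load: 3.6 × 187 = 673.2 N at 188.5 mm from A.
Taking moments about A: C_y·315 − (3.6·187)·188.5 − 620·218 − 640·263 − 300·83 = 0 → C_y = 455278.2/315 = 1445.33 ≈ 1445 N.
ΣF_y = 0: A_y + 1445.33 − 3.6·187 − 620 − 640 − 300 = 0 → A_y = 787.9 N.
ΣF_x = 0: A_x + 30 = 0 → A_x = -30.00 N.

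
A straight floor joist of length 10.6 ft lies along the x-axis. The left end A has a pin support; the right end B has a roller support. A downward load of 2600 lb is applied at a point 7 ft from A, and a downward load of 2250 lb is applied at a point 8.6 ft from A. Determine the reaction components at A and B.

Moments about A: B_y·10.6 − 2600·7 − 2250·8.6 = 0 → B_y = 37550/10.6 = 3542.45 ≈ 3542 lb.
ΣF_y = 0: A_y + 3542.45 − 2600 − 2250 = 0 → A_y = 1308 lb.
ΣF_x = 0: no horizontal applied forces, so A_x = 0.

A_x = 0, A_y = 1308 lb, B_y = 3542 lb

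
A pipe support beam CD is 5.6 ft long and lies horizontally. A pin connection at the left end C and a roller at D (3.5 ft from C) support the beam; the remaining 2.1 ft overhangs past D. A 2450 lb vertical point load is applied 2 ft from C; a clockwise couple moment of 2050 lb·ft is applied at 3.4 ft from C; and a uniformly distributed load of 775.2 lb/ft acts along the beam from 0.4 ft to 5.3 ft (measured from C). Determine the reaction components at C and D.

Resultant of the distributed load: 775.2 × 4.9 = 3798.48 lb at 2.85 ft from C.
ΣM about C: D_y·3.5 − 2450·2 − 2050 − (775.2·4.9)·2.85 = 0 → D_y = 17775.668/3.5 = 5078.76 ≈ 5079 lb.
ΣF_y = 0: C_y + 5078.76 − 2450 − 775.2·4.9 = 0 → C_y = 1170 lb.
ΣF_x = 0: no horizontal applied forces, so C_x = 0.

C_x = 0, C_y = 1170 lb, D_y = 5079 lb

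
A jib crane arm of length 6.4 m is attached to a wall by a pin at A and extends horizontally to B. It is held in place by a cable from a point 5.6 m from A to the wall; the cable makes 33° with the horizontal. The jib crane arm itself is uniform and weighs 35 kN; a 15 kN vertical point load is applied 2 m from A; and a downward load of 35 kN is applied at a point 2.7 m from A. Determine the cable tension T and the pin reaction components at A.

ΣM about A: T·sin33°·5.6 − 35·3.2 − 15·2 − 35·2.7 = 0 → T = 236.5/(5.6·0.544639) = 77.5415 ≈ 77.54 kN.
ΣF_x = 0: A_x − T·cos33° = 0 → A_x = 77.5415 × 0.838671 = 65.03 kN.
ΣF_y = 0: A_y + T·sin33° − 35 − 15 − 35 = 0 → A_y = 85 − 77.5415 × 0.544639 = 42.77 kN.

T = 77.54 kN, A_x = 65.03 kN, A_y = 42.77 kN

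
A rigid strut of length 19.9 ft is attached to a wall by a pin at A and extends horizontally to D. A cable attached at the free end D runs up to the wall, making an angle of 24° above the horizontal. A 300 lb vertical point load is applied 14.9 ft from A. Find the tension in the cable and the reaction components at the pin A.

T = 552.3 lb, A_x = 504.5 lb, A_y = 75.38 lb

ΣM about A: T·sin24°·19.9 − 300·14.9 = 0 → T = 4470/(19.9·0.406737) = 552.256 ≈ 552.3 lb.
ΣF_x = 0: A_x − T·cos24° = 0 → A_x = 552.256 × 0.913545 = 504.5 lb.
ΣF_y = 0: A_y + T·sin24° − 300 = 0 → A_y = 300 − 552.256 × 0.406737 = 75.38 lb.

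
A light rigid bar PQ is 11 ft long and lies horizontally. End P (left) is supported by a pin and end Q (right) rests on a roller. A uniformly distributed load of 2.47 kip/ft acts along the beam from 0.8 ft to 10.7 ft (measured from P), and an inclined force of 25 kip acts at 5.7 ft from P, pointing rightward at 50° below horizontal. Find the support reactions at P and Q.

P_x = -16.07 kip, P_y = 20.90 kip, Q_y = 22.71 kip

Resultant of the distributed load: 2.47 × 9.9 = 24.453 kip at 5.75 ft from P.
Moments about P: Q_y·11 − (2.47·9.9)·5.75 − 25·sin50°·5.7 = 0 → Q_y = 249.766/11 = 22.706 ≈ 22.71 kip.
ΣF_y = 0: P_y + 22.706 − 2.47·9.9 − 25·sin50° = 0 → P_y = 20.90 kip.
ΣF_x = 0: P_x + 25·cos50° = 0 → P_x = -16.07 kip.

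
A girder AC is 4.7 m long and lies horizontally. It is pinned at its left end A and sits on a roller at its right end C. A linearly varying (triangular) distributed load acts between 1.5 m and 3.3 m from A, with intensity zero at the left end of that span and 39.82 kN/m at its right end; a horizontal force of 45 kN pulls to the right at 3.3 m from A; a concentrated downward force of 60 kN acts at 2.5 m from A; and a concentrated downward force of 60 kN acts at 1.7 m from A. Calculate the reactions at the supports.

Resultant of the triangular load: ½ × 39.82 × 1.8 = 35.838 kN, acting at 2.7 m from A (one-third of the span from the peak).
Taking moments about A: C_y·4.7 − (½·39.82·1.8)·2.7 − 60·2.5 − 60·1.7 = 0 → C_y = 348.7626/4.7 = 74.2048 ≈ 74.20 kN.
ΣF_y = 0: A_y + 74.2048 − ½·39.82·1.8 − 60 − 60 = 0 → A_y = 81.63 kN.
ΣF_x = 0: A_x + 45 = 0 → A_x = -45.00 kN.

A_x = -45.00 kN, A_y = 81.63 kN, C_y = 74.20 kN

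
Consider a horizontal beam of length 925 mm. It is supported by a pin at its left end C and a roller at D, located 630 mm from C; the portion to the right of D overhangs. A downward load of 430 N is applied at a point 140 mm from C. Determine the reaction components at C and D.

C_x = 0, C_y = 334.4 N, D_y = 95.56 N

Moments about C: D_y·630 − 430·140 = 0 → D_y = 60200/630 = 95.5556 ≈ 95.56 N.
ΣF_y = 0: C_y + 95.5556 − 430 = 0 → C_y = 334.4 N.
ΣF_x = 0: no horizontal applied forces, so C_x = 0.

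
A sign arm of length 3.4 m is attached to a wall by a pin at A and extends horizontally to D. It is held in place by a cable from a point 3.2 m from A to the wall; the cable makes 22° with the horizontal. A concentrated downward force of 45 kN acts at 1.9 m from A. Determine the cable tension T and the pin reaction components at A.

T = 71.32 kN, A_x = 66.13 kN, A_y = 18.28 kN

ΣM about A: T·sin22°·3.2 − 45·1.9 = 0 → T = 85.5/(3.2·0.374607) = 71.3247 ≈ 71.32 kN.
ΣF_x = 0: A_x − T·cos22° = 0 → A_x = 71.3247 × 0.927184 = 66.13 kN.
ΣF_y = 0: A_y + T·sin22° − 45 = 0 → A_y = 45 − 71.3247 × 0.374607 = 18.28 kN.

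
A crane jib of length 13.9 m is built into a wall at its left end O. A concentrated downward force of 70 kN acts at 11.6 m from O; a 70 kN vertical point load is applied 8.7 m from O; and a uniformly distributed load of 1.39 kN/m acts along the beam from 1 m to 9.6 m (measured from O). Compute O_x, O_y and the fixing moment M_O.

O_x = 0, O_y = 152.0 kN, M_O = 1484 kN·m

Resultant of the distributed load: 1.39 × 8.6 = 11.954 kN at 5.3 m from O.
ΣF_x = 0: O_x = 0.
ΣF_y = 0: O_y − 70 − 70 − 1.39·8.6 = 0 → O_y = 152.0 kN.
ΣM about O: M_O − 70·11.6 − 70·8.7 − (1.39·8.6)·5.3 = 0 → M_O = 1484 kN·m.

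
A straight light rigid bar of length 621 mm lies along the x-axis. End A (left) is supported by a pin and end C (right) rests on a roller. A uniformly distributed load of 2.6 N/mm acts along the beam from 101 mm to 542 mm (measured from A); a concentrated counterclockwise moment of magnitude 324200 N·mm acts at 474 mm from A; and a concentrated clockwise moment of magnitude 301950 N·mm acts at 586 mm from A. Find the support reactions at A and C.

Resultant of the distributed load: 2.6 × 441 = 1146.6 N at 321.5 mm from A.
ΣM about A: C_y·621 − (2.6·441)·321.5 + 324200 − 301950 = 0 → C_y = 346381.9/621 = 557.781 ≈ 557.8 N.
ΣF_y = 0: A_y + 557.781 − 2.6·441 = 0 → A_y = 588.8 N.
ΣF_x = 0: no horizontal applied forces, so A_x = 0.

A_x = 0, A_y = 588.8 N, C_y = 557.8 N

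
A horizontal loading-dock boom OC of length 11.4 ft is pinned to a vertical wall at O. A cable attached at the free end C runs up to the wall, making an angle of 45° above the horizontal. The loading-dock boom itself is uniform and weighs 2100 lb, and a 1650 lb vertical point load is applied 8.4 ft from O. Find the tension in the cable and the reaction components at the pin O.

T = 3204 lb, O_x = 2266 lb, O_y = 1484 lb

ΣM about O: T·sin45°·11.4 − 2100·5.7 − 1650·8.4 = 0 → T = 25830/(11.4·0.707107) = 3204.31 ≈ 3204 lb.
ΣF_x = 0: O_x − T·cos45° = 0 → O_x = 3204.31 × 0.707107 = 2266 lb.
ΣF_y = 0: O_y + T·sin45° − 2100 − 1650 = 0 → O_y = 3750 − 3204.31 × 0.707107 = 1484 lb.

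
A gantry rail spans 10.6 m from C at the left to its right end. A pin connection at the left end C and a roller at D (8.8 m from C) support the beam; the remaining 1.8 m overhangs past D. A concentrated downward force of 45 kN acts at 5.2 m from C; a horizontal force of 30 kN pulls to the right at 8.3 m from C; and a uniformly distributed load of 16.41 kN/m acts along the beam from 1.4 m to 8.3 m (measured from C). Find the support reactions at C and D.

Resultant of the distributed load: 16.41 × 6.9 = 113.229 kN at 4.85 m from C.
ΣM about C: D_y·8.8 − 45·5.2 − (16.41·6.9)·4.85 = 0 → D_y = 783.16065/8.8 = 88.9955 ≈ 89.00 kN.
ΣF_y = 0: C_y + 88.9955 − 45 − 16.41·6.9 = 0 → C_y = 69.23 kN.
ΣF_x = 0: C_x + 30 = 0 → C_x = -30.00 kN.

C_x = -30.00 kN, C_y = 69.23 kN, D_y = 89.00 kN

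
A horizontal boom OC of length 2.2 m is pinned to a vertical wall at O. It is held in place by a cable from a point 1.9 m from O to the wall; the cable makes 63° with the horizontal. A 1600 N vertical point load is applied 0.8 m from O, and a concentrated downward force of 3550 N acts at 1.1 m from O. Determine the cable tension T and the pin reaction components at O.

ΣM about O: T·sin63°·1.9 − 1600·0.8 − 3550·1.1 = 0 → T = 5185/(1.9·0.891007) = 3062.77 ≈ 3063 N.
ΣF_x = 0: O_x − T·cos63° = 0 → O_x = 3062.77 × 0.45399 = 1390 N.
ΣF_y = 0: O_y + T·sin63° − 1600 − 3550 = 0 → O_y = 5150 − 3062.77 × 0.891007 = 2421 N.

T = 3063 N, O_x = 1390 N, O_y = 2421 N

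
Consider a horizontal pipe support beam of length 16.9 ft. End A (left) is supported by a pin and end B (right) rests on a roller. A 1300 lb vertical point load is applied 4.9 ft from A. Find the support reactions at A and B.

Taking moments about A: B_y·16.9 − 1300·4.9 = 0 → B_y = 6370/16.9 = 376.923 ≈ 376.9 lb.
ΣF_y = 0: A_y + 376.923 − 1300 = 0 → A_y = 923.1 lb.
ΣF_x = 0: no horizontal applied forces, so A_x = 0.

A_x = 0, A_y = 923.1 lb, B_y = 376.9 lb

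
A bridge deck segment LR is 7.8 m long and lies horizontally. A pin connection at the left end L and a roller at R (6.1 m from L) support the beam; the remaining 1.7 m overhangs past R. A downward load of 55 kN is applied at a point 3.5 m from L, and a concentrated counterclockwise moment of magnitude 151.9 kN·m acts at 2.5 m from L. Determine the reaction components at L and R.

L_x = 0, L_y = 48.34 kN, R_y = 6.656 kN

Taking moments about L: R_y·6.1 − 55·3.5 + 151.9 = 0 → R_y = 40.6/6.1 = 6.65574 ≈ 6.656 kN.
ΣF_y = 0: L_y + 6.65574 − 55 = 0 → L_y = 48.34 kN.
ΣF_x = 0: no horizontal applied forces, so L_x = 0.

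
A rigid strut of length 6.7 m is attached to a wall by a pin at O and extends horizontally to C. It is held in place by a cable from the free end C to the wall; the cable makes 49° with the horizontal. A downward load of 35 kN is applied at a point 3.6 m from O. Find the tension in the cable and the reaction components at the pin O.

T = 24.92 kN, O_x = 16.35 kN, O_y = 16.19 kN

ΣM about O: T·sin49°·6.7 − 35·3.6 = 0 → T = 126/(6.7·0.75471) = 24.9181 ≈ 24.92 kN.
ΣF_x = 0: O_x − T·cos49° = 0 → O_x = 24.9181 × 0.656059 = 16.35 kN.
ΣF_y = 0: O_y + T·sin49° − 35 = 0 → O_y = 35 − 24.9181 × 0.75471 = 16.19 kN.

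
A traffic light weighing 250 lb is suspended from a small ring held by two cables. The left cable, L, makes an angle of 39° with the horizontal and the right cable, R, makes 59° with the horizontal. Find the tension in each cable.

ΣF_x = 0: −T_L·cos39° + T_R·cos59° = 0 → T_R = 1.50891·T_L.
ΣF_y = 0: T_L·sin39° + T_R·sin59° = 250.
Substitute: T_L·(0.62932 + 1.50891·0.857167) = 250 → T_L = 130.025 ≈ 130.0 lb.
Then T_R = 1.50891 × 130.025 = 196.2 lb.

T_L = 130.0 lb, T_R = 196.2 lb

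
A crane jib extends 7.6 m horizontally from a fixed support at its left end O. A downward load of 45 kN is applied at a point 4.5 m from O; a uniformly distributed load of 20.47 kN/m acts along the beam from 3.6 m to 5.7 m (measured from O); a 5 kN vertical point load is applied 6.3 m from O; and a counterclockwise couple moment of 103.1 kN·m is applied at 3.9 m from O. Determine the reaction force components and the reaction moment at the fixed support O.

Resultant of the distributed load: 20.47 × 2.1 = 42.987 kN at 4.65 m from O.
ΣF_x = 0: O_x = 0.
ΣF_y = 0: O_y − 45 − 20.47·2.1 − 5 = 0 → O_y = 92.99 kN.
ΣM about O: M_O − 45·4.5 − (20.47·2.1)·4.65 − 5·6.3 + 103.1 = 0 → M_O = 330.8 kN·m.

O_x = 0, O_y = 92.99 kN, M_O = 330.8 kN·m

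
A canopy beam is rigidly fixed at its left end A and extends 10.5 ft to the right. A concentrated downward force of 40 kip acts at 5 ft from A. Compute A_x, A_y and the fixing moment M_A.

ΣF_x = 0: A_x = 0.
ΣF_y = 0: A_y − 40 = 0 → A_y = 40.00 kip.
ΣM about A: M_A − 40·5 = 0 → M_A = 200.0 kip·ft.

A_x = 0, A_y = 40.00 kip, M_A = 200.0 kip·ft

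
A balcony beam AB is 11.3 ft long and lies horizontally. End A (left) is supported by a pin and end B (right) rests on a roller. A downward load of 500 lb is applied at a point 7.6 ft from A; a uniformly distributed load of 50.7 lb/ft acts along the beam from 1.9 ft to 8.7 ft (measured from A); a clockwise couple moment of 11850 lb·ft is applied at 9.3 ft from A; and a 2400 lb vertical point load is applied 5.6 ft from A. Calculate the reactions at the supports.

A_x = 0, A_y = 508.7 lb, B_y = 2736 lb

Resultant of the distributed load: 50.7 × 6.8 = 344.76 lb at 5.3 ft from A.
ΣM about A: B_y·11.3 − 500·7.6 − (50.7·6.8)·5.3 − 11850 − 2400·5.6 = 0 → B_y = 30917.228/11.3 = 2736.04 ≈ 2736 lb.
ΣF_y = 0: A_y + 2736.04 − 500 − 50.7·6.8 − 2400 = 0 → A_y = 508.7 lb.
ΣF_x = 0: no horizontal applied forces, so A_x = 0.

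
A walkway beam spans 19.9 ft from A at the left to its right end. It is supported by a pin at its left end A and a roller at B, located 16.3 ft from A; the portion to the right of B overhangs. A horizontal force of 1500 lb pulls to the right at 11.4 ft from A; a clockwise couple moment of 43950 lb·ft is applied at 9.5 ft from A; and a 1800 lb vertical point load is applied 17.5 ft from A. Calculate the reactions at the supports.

ΣM about A: B_y·16.3 − 43950 − 1800·17.5 = 0 → B_y = 75450/16.3 = 4628.83 ≈ 4629 lb.
ΣF_y = 0: A_y + 4628.83 − 1800 = 0 → A_y = -2829 lb.
ΣF_x = 0: A_x + 1500 = 0 → A_x = -1500 lb.

A_x = -1500 lb, A_y = -2829 lb, B_y = 4629 lb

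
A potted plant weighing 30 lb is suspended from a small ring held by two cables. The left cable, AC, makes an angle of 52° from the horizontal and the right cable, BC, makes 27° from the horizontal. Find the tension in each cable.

ΣF_x = 0: −T_AC·cos52° + T_BC·cos27° = 0 → T_BC = 0.690973·T_AC.
ΣF_y = 0: T_AC·sin52° + T_BC·sin27° = 30.
Substitute: T_AC·(0.788011 + 0.690973·0.45399) = 30 → T_AC = 27.2305 ≈ 27.23 lb.
Then T_BC = 0.690973 × 27.2305 = 18.82 lb.

T_AC = 27.23 lb, T_BC = 18.82 lb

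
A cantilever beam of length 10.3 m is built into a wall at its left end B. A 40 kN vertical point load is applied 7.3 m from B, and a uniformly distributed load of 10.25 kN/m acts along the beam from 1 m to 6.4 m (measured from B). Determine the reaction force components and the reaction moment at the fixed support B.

Resultant of the distributed load: 10.25 × 5.4 = 55.35 kN at 3.7 m from B.
ΣF_x = 0: B_x = 0.
ΣF_y = 0: B_y − 40 − 10.25·5.4 = 0 → B_y = 95.35 kN.
ΣM about B: M_B − 40·7.3 − (10.25·5.4)·3.7 = 0 → M_B = 496.8 kN·m.

B_x = 0, B_y = 95.35 kN, M_B = 496.8 kN·m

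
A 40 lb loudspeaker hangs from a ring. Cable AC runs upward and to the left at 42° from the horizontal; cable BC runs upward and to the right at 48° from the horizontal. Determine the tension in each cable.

T_AC = 26.77 lb, T_BC = 29.73 lb

ΣF_x = 0: −T_AC·cos42° + T_BC·cos48° = 0 → T_BC = 1.11061·T_AC.
ΣF_y = 0: T_AC·sin42° + T_BC·sin48° = 40.
Substitute: T_AC·(0.669131 + 1.11061·0.743145) = 40 → T_AC = 26.7652 ≈ 26.77 lb.
Then T_BC = 1.11061 × 26.7652 = 29.73 lb.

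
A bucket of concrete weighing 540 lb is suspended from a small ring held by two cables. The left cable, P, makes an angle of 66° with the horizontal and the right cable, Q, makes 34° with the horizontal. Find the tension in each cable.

ΣF_x = 0: −T_P·cos66° + T_Q·cos34° = 0 → T_Q = 0.490613·T_P.
ΣF_y = 0: T_P·sin66° + T_Q·sin34° = 540.
Substitute: T_P·(0.913545 + 0.490613·0.559193) = 540 → T_P = 454.587 ≈ 454.6 lb.
Then T_Q = 0.490613 × 454.587 = 223.0 lb.

T_P = 454.6 lb, T_Q = 223.0 lb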